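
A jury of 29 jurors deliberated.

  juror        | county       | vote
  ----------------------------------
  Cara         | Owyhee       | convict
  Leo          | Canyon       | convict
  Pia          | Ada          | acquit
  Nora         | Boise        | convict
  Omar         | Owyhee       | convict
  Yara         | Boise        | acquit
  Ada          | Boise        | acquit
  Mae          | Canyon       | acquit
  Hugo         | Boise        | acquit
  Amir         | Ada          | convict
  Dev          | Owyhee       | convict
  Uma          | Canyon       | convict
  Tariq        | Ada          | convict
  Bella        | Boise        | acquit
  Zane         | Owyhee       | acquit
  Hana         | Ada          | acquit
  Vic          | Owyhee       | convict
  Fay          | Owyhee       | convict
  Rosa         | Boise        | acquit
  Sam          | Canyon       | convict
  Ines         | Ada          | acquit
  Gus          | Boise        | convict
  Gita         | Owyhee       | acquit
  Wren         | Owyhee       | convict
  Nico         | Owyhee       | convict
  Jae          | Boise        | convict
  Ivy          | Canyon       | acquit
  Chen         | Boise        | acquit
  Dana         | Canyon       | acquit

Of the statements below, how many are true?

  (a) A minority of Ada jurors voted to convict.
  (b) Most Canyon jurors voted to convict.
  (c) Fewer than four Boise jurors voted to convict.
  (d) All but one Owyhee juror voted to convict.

(a) Ada: |A| = 5, |A ∩ B| = 2; needs |A ∩ B| < |A ∖ B| — true.
(b) Canyon: |A| = 6, |A ∩ B| = 3; needs |A ∩ B| > |A ∖ B| — false.
(c) Boise: |A| = 9, |A ∩ B| = 3; needs |A ∩ B| < 4 — true.
(d) Owyhee: |A| = 9, |A ∩ B| = 7; needs |A ∖ B| = 1 — false.

2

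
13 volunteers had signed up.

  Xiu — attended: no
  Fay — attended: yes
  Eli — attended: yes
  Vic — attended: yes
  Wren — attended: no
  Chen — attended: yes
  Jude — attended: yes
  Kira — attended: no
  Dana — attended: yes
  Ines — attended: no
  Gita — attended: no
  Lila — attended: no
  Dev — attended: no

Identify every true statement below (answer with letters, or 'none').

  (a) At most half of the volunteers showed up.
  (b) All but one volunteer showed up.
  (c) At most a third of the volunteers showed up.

(a)

|A| = 13, |A ∩ B| = 6, |A ∖ B| = 7.
(a) |A ∩ B| ≤ |A ∖ B|: holds.
(b) |A ∖ B| = 1: fails.
(c) |A ∩ B| / |A| ≤ 1/3: fails.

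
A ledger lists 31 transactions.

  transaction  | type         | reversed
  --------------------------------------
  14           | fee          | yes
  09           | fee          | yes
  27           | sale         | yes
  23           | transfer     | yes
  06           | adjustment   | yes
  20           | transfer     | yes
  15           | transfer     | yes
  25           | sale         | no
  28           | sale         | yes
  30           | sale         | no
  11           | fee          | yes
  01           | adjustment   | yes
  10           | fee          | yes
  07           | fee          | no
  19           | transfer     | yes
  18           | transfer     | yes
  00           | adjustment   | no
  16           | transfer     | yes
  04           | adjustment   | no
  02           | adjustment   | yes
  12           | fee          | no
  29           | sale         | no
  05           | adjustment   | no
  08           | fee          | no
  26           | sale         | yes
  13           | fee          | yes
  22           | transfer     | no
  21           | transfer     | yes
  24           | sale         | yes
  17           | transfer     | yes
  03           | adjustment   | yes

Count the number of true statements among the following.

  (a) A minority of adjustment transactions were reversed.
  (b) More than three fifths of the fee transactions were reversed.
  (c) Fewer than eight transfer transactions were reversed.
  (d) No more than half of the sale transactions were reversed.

(a) adjustment: |A| = 7, |A ∩ B| = 4; needs |A ∩ B| < |A ∖ B| — false.
(b) fee: |A| = 8, |A ∩ B| = 5; needs |A ∩ B| / |A| > 3/5 — true.
(c) transfer: |A| = 9, |A ∩ B| = 8; needs |A ∩ B| < 8 — false.
(d) sale: |A| = 7, |A ∩ B| = 4; needs |A ∩ B| ≤ |A ∖ B| — false.

1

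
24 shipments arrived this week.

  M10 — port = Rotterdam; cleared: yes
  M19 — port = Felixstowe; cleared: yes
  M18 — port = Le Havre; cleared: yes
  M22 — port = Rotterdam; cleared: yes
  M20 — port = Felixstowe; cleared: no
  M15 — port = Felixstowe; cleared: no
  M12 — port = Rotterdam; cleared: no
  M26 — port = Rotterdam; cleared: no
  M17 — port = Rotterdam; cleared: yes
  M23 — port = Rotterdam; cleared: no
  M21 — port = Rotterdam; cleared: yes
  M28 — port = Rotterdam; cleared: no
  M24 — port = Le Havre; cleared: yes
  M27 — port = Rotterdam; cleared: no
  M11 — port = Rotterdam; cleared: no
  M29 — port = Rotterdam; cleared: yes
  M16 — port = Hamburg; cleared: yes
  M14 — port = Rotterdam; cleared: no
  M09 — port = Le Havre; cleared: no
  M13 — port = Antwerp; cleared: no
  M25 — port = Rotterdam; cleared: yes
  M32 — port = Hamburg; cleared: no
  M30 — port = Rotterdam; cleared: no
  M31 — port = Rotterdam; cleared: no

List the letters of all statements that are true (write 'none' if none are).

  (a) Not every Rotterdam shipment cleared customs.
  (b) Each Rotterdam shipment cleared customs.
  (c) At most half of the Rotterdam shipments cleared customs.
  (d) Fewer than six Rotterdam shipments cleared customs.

|A| = 15, |A ∩ B| = 6, |A ∖ B| = 9.
(a) A ⊄ B (|A ∖ B| ≥ 1): holds.
(b) A ⊆ B, i.e. every element of A is in B (|A ∖ B| = 0): fails.
(c) |A ∩ B| ≤ |A ∖ B|: holds.
(d) |A ∩ B| < 6: fails.

(a), (c)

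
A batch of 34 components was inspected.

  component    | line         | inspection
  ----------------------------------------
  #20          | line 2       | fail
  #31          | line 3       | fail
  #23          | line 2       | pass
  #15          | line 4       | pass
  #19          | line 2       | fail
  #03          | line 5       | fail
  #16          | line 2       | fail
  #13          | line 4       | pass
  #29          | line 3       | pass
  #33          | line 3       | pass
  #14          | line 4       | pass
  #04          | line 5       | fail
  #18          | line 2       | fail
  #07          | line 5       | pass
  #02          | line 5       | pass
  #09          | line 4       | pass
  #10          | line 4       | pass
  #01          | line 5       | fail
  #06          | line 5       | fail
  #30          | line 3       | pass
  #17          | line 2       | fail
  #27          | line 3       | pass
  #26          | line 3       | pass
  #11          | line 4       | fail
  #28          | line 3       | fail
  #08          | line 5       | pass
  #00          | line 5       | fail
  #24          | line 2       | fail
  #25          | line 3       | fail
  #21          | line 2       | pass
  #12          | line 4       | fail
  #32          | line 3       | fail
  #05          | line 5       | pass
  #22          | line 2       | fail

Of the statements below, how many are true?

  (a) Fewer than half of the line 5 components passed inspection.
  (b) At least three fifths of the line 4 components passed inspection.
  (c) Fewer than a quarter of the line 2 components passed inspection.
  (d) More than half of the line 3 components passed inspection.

(a) line 5: |A| = 9, |A ∩ B| = 4; needs |A ∩ B| < |A ∖ B| — true.
(b) line 4: |A| = 7, |A ∩ B| = 5; needs |A ∩ B| / |A| ≥ 3/5 — true.
(c) line 2: |A| = 9, |A ∩ B| = 2; needs |A ∩ B| / |A| < 1/4 — true.
(d) line 3: |A| = 9, |A ∩ B| = 5; needs |A ∩ B| > |A ∖ B| — true.

4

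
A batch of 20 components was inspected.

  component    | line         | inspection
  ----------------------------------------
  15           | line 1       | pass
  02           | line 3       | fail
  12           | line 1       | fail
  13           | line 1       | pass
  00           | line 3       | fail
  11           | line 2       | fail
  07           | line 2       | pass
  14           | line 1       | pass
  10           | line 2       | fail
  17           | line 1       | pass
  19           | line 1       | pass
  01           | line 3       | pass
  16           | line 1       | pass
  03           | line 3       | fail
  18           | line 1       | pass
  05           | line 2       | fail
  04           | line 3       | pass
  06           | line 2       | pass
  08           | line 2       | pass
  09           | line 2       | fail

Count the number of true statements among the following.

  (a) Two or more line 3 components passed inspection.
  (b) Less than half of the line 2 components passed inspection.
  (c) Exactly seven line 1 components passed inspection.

(a) line 3: |A| = 5, |A ∩ B| = 2; needs |A ∩ B| ≥ 2 — true.
(b) line 2: |A| = 7, |A ∩ B| = 3; needs |A ∩ B| < |A ∖ B| — true.
(c) line 1: |A| = 8, |A ∩ B| = 7; needs |A ∩ B| = 7 — true.

3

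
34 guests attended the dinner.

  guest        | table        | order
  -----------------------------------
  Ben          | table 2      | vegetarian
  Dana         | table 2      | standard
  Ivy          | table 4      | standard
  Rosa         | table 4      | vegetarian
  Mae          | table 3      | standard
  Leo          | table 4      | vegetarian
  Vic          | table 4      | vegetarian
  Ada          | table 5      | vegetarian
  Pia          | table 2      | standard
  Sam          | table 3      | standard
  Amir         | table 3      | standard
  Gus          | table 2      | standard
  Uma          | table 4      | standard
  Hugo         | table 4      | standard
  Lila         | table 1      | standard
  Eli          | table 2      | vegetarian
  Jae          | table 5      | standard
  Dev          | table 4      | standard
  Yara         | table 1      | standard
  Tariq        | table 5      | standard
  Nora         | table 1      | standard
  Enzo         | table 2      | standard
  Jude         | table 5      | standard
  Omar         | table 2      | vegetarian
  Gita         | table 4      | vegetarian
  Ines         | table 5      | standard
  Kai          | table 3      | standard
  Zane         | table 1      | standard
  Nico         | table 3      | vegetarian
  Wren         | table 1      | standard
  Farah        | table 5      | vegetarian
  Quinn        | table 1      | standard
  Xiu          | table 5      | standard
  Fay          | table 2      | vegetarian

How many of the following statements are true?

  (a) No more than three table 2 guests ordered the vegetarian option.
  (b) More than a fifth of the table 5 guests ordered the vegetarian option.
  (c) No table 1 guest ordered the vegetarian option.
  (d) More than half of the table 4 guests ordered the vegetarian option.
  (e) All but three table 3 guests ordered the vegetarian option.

(a) table 2: |A| = 8, |A ∩ B| = 4; needs |A ∩ B| ≤ 3 — false.
(b) table 5: |A| = 7, |A ∩ B| = 2; needs |A ∩ B| / |A| > 1/5 — true.
(c) table 1: |A| = 6, |A ∩ B| = 0; needs A ∩ B = ∅ (|A ∩ B| = 0) — true.
(d) table 4: |A| = 8, |A ∩ B| = 4; needs |A ∩ B| > |A ∖ B| — false.
(e) table 3: |A| = 5, |A ∩ B| = 1; needs |A ∖ B| = 3 — false.

2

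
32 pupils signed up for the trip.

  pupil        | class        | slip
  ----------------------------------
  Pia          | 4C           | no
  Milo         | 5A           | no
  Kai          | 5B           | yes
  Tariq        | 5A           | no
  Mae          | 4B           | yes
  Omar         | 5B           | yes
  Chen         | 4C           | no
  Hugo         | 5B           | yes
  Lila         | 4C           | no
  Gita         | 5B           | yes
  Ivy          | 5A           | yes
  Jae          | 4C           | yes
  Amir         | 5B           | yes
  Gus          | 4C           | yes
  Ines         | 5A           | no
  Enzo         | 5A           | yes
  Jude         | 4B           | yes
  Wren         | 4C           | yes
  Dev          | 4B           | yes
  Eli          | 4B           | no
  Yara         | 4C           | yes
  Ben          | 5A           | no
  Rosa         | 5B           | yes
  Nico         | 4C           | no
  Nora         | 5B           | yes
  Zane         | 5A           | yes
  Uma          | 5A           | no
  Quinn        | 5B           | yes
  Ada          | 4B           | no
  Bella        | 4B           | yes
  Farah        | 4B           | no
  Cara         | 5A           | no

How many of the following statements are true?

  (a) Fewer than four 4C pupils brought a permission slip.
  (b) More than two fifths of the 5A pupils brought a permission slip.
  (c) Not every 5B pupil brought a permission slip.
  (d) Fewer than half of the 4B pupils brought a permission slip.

0

(a) 4C: |A| = 8, |A ∩ B| = 4; needs |A ∩ B| < 4 — false.
(b) 5A: |A| = 9, |A ∩ B| = 3; needs |A ∩ B| / |A| > 2/5 — false.
(c) 5B: |A| = 8, |A ∩ B| = 8; needs A ⊄ B (|A ∖ B| ≥ 1) — false.
(d) 4B: |A| = 7, |A ∩ B| = 4; needs |A ∩ B| < |A ∖ B| — false.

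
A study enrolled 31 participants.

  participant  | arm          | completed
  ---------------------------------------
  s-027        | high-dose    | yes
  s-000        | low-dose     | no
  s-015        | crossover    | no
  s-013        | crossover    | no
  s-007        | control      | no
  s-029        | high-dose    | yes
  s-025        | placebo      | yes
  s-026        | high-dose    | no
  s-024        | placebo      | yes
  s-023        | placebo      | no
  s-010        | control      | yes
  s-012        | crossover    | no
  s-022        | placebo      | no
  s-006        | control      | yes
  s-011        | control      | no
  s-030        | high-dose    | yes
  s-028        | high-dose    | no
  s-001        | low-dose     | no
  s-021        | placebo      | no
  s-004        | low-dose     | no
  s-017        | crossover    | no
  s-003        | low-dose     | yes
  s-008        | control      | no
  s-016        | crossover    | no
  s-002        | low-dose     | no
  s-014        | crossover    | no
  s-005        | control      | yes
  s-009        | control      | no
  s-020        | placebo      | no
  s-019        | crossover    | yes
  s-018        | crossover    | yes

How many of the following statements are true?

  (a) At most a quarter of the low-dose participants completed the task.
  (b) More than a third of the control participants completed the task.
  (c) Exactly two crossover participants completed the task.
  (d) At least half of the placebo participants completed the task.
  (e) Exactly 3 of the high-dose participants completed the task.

(a) low-dose: |A| = 5, |A ∩ B| = 1; needs |A ∩ B| / |A| ≤ 1/4 — true.
(b) control: |A| = 7, |A ∩ B| = 3; needs |A ∩ B| / |A| > 1/3 — true.
(c) crossover: |A| = 8, |A ∩ B| = 2; needs |A ∩ B| = 2 — true.
(d) placebo: |A| = 6, |A ∩ B| = 2; needs |A ∩ B| ≥ |A ∖ B| — false.
(e) high-dose: |A| = 5, |A ∩ B| = 3; needs |A ∩ B| = 3 — true.

4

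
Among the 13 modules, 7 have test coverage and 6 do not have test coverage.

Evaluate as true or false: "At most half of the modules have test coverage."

False

The determiner here denotes the relation: |A ∩ B| ≤ |A ∖ B|.
|A| = 13, |A ∩ B| = 7, |A ∖ B| = 6.
7 > 6, so the statement is false.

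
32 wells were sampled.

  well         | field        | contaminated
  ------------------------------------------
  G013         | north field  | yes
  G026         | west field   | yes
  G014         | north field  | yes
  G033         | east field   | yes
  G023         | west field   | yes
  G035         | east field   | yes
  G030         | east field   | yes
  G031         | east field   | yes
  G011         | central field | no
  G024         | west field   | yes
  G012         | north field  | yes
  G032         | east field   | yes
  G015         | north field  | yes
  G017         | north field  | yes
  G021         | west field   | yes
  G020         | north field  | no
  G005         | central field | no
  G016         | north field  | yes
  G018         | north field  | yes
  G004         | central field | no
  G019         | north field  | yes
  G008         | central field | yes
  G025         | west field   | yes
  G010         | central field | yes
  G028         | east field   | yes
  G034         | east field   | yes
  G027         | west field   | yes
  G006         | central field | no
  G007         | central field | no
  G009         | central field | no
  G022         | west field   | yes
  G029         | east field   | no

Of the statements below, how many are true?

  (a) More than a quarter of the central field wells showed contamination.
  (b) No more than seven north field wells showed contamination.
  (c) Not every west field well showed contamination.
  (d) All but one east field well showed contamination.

1

(a) central field: |A| = 8, |A ∩ B| = 2; needs |A ∩ B| / |A| > 1/4 — false.
(b) north field: |A| = 9, |A ∩ B| = 8; needs |A ∩ B| ≤ 7 — false.
(c) west field: |A| = 7, |A ∩ B| = 7; needs A ⊄ B (|A ∖ B| ≥ 1) — false.
(d) east field: |A| = 8, |A ∩ B| = 7; needs |A ∖ B| = 1 — true.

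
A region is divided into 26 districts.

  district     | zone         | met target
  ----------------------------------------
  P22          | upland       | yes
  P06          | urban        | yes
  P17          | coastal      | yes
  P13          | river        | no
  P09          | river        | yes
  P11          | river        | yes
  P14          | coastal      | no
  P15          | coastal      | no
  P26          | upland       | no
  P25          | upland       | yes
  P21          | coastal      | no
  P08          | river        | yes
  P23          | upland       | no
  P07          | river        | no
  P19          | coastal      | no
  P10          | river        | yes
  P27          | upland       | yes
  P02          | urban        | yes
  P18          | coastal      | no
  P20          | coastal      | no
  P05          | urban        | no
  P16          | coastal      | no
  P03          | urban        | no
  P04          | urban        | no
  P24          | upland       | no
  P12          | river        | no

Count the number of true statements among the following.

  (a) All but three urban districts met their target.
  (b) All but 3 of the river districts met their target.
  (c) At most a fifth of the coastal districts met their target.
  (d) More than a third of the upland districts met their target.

(a) urban: |A| = 5, |A ∩ B| = 2; needs |A ∖ B| = 3 — true.
(b) river: |A| = 7, |A ∩ B| = 4; needs |A ∖ B| = 3 — true.
(c) coastal: |A| = 8, |A ∩ B| = 1; needs |A ∩ B| / |A| ≤ 1/5 — true.
(d) upland: |A| = 6, |A ∩ B| = 3; needs |A ∩ B| / |A| > 1/3 — true.

4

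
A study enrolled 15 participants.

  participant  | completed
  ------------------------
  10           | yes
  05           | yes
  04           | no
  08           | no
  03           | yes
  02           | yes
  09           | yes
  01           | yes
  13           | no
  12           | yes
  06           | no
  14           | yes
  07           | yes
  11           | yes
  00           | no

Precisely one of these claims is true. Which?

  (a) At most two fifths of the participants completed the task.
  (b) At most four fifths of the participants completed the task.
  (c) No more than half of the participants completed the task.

|A| = 15, |A ∩ B| = 10, |A ∖ B| = 5.
(a) requires |A ∩ B| / |A| ≤ 2/5: false.
(b) requires |A ∩ B| / |A| ≤ 4/5: true.
(c) requires |A ∩ B| ≤ |A ∖ B|: false.

(b)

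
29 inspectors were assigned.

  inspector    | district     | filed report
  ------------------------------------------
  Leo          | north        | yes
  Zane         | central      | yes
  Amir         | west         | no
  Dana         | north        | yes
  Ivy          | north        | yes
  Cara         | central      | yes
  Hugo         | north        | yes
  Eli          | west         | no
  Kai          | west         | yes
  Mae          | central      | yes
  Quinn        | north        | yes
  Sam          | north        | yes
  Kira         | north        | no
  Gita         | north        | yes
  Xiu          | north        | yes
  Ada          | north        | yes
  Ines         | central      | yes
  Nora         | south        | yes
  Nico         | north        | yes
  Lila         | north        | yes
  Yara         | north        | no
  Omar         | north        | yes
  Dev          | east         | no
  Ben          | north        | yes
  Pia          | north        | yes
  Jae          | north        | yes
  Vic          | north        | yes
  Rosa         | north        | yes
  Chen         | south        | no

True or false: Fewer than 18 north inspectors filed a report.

True

The determiner here denotes the relation: |A ∩ B| < 18.
|A| = 19, |A ∩ B| = 17, |A ∖ B| = 2.
|A ∩ B| = 17, so the statement is true.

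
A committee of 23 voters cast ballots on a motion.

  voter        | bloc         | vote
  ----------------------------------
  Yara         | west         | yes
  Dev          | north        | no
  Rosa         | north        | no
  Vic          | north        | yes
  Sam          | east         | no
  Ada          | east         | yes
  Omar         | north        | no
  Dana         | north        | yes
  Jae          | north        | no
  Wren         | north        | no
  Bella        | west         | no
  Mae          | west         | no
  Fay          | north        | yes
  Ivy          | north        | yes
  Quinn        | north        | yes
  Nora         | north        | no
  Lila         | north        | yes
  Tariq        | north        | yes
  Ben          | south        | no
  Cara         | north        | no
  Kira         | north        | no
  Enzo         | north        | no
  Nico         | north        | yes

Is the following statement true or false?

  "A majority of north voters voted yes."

False

The determiner here denotes the relation: |A ∩ B| > |A ∖ B|.
|A| = 17, |A ∩ B| = 8, |A ∖ B| = 9.
8 < 9, so the statement is false.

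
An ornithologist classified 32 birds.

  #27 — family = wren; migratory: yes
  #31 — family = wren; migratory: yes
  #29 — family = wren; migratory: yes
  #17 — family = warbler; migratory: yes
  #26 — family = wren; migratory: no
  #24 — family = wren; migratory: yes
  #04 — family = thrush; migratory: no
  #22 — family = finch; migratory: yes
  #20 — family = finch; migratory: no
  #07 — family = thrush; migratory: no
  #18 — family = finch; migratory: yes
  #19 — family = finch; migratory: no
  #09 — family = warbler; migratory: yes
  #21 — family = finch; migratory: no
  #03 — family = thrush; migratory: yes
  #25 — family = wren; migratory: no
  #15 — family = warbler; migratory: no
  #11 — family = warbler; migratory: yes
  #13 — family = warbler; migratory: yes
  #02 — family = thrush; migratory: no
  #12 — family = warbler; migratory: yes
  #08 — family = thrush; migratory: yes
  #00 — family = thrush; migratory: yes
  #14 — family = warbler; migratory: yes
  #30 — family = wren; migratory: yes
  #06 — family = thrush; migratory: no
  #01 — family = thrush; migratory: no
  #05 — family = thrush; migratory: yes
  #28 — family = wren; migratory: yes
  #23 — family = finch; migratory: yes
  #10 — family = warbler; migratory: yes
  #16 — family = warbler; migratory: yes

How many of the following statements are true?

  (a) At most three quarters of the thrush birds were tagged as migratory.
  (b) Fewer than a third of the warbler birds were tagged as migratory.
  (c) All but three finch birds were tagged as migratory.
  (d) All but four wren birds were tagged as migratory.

2

(a) thrush: |A| = 9, |A ∩ B| = 4; needs |A ∩ B| / |A| ≤ 3/4 — true.
(b) warbler: |A| = 9, |A ∩ B| = 8; needs |A ∩ B| / |A| < 1/3 — false.
(c) finch: |A| = 6, |A ∩ B| = 3; needs |A ∖ B| = 3 — true.
(d) wren: |A| = 8, |A ∩ B| = 6; needs |A ∖ B| = 4 — false.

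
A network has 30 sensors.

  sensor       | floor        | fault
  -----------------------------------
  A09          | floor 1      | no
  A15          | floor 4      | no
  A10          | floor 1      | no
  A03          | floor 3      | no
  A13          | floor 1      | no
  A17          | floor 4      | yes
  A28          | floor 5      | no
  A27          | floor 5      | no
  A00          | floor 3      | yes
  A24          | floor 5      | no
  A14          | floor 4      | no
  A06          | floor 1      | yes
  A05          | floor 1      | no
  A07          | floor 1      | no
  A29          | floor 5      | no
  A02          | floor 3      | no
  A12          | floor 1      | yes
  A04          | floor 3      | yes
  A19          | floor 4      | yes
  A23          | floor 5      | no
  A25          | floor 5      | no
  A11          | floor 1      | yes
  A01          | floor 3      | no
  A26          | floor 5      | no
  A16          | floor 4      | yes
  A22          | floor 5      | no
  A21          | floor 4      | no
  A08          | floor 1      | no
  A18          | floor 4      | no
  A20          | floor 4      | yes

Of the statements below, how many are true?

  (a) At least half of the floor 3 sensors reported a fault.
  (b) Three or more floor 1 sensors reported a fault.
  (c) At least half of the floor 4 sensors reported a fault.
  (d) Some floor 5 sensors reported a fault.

2

(a) floor 3: |A| = 5, |A ∩ B| = 2; needs |A ∩ B| ≥ |A ∖ B| — false.
(b) floor 1: |A| = 9, |A ∩ B| = 3; needs |A ∩ B| ≥ 3 — true.
(c) floor 4: |A| = 8, |A ∩ B| = 4; needs |A ∩ B| ≥ |A ∖ B| — true.
(d) floor 5: |A| = 8, |A ∩ B| = 0; needs A ∩ B ≠ ∅ (|A ∩ B| ≥ 1) — false.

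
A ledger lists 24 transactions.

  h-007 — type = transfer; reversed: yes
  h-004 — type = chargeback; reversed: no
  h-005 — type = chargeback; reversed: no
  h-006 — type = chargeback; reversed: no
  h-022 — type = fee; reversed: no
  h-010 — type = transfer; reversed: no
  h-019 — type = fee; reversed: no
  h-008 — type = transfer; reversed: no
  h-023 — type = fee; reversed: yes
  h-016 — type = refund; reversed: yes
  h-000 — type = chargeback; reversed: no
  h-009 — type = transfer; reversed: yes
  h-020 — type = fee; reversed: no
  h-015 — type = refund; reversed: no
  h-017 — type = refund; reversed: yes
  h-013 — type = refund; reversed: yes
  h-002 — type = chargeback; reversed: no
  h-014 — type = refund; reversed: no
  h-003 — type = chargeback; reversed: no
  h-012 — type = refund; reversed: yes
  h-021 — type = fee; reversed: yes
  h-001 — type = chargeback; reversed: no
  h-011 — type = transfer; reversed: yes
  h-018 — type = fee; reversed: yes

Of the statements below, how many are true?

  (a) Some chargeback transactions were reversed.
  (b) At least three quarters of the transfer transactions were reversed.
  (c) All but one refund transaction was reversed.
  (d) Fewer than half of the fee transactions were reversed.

(a) chargeback: |A| = 7, |A ∩ B| = 0; needs A ∩ B ≠ ∅ (|A ∩ B| ≥ 1) — false.
(b) transfer: |A| = 5, |A ∩ B| = 3; needs |A ∩ B| / |A| ≥ 3/4 — false.
(c) refund: |A| = 6, |A ∩ B| = 4; needs |A ∖ B| = 1 — false.
(d) fee: |A| = 6, |A ∩ B| = 3; needs |A ∩ B| < |A ∖ B| — false.

0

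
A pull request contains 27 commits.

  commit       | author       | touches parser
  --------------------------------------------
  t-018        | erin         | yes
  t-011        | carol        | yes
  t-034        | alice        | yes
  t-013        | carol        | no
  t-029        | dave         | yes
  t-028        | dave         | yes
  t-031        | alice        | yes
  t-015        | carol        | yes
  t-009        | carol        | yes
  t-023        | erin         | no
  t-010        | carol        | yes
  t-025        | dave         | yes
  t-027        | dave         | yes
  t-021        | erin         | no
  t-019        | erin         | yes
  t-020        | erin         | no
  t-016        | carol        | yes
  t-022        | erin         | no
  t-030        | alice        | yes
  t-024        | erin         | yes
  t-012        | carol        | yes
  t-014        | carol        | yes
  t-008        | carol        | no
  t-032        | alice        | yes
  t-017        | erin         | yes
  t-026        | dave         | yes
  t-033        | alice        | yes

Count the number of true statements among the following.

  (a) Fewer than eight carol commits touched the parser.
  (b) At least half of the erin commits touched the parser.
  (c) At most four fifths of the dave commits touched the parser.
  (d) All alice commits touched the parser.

(a) carol: |A| = 9, |A ∩ B| = 7; needs |A ∩ B| < 8 — true.
(b) erin: |A| = 8, |A ∩ B| = 4; needs |A ∩ B| ≥ |A ∖ B| — true.
(c) dave: |A| = 5, |A ∩ B| = 5; needs |A ∩ B| / |A| ≤ 4/5 — false.
(d) alice: |A| = 5, |A ∩ B| = 5; needs A ⊆ B, i.e. every element of A is in B (|A ∖ B| = 0) — true.

3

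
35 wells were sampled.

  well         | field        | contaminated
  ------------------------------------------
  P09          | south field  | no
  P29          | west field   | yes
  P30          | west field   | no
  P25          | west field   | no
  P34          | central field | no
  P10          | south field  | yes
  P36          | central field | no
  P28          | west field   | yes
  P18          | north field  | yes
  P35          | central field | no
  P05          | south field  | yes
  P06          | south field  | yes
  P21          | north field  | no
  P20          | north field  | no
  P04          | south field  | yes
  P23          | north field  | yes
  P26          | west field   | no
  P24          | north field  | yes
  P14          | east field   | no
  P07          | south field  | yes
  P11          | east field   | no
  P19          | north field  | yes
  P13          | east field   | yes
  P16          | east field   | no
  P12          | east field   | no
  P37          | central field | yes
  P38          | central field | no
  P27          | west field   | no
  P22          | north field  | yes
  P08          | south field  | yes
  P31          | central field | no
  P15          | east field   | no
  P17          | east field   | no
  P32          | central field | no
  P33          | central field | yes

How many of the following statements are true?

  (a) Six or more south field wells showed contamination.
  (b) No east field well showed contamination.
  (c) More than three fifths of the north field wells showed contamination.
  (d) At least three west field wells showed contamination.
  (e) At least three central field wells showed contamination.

2

(a) south field: |A| = 7, |A ∩ B| = 6; needs |A ∩ B| ≥ 6 — true.
(b) east field: |A| = 7, |A ∩ B| = 1; needs A ∩ B = ∅ (|A ∩ B| = 0) — false.
(c) north field: |A| = 7, |A ∩ B| = 5; needs |A ∩ B| / |A| > 3/5 — true.
(d) west field: |A| = 6, |A ∩ B| = 2; needs |A ∩ B| ≥ 3 — false.
(e) central field: |A| = 8, |A ∩ B| = 2; needs |A ∩ B| ≥ 3 — false.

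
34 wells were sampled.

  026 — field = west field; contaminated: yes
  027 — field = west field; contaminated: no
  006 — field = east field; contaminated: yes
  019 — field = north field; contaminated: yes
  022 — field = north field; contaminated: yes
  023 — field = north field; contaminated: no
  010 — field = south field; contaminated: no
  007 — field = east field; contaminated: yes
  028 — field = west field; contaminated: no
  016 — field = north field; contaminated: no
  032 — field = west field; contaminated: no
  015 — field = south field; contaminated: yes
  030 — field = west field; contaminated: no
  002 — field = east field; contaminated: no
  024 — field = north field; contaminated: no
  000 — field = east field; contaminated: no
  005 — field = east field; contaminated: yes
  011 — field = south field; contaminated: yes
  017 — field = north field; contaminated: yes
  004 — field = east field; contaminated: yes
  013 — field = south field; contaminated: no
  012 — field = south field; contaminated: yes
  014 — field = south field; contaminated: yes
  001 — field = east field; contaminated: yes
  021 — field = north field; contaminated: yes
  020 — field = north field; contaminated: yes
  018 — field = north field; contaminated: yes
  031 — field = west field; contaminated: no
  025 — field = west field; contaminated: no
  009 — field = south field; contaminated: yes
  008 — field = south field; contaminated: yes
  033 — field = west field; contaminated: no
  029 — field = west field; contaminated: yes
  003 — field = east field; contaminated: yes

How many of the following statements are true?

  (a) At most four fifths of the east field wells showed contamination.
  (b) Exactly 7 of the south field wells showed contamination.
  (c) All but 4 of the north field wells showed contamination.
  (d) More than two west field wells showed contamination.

1

(a) east field: |A| = 8, |A ∩ B| = 6; needs |A ∩ B| / |A| ≤ 4/5 — true.
(b) south field: |A| = 8, |A ∩ B| = 6; needs |A ∩ B| = 7 — false.
(c) north field: |A| = 9, |A ∩ B| = 6; needs |A ∖ B| = 4 — false.
(d) west field: |A| = 9, |A ∩ B| = 2; needs |A ∩ B| > 2 — false.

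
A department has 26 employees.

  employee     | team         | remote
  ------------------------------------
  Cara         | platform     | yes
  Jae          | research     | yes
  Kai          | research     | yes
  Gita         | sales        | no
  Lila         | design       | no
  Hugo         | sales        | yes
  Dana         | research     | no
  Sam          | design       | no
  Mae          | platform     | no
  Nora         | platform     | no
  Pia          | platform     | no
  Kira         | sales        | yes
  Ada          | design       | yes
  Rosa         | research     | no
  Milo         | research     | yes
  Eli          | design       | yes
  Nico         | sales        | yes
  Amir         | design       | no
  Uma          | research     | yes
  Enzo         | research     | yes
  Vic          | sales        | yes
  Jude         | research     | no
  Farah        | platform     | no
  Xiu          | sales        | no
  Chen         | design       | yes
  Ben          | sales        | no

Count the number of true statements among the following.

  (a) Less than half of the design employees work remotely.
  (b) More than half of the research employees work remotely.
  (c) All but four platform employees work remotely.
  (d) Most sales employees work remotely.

(a) design: |A| = 6, |A ∩ B| = 3; needs |A ∩ B| < |A ∖ B| — false.
(b) research: |A| = 8, |A ∩ B| = 5; needs |A ∩ B| > |A ∖ B| — true.
(c) platform: |A| = 5, |A ∩ B| = 1; needs |A ∖ B| = 4 — true.
(d) sales: |A| = 7, |A ∩ B| = 4; needs |A ∩ B| > |A ∖ B| — true.

3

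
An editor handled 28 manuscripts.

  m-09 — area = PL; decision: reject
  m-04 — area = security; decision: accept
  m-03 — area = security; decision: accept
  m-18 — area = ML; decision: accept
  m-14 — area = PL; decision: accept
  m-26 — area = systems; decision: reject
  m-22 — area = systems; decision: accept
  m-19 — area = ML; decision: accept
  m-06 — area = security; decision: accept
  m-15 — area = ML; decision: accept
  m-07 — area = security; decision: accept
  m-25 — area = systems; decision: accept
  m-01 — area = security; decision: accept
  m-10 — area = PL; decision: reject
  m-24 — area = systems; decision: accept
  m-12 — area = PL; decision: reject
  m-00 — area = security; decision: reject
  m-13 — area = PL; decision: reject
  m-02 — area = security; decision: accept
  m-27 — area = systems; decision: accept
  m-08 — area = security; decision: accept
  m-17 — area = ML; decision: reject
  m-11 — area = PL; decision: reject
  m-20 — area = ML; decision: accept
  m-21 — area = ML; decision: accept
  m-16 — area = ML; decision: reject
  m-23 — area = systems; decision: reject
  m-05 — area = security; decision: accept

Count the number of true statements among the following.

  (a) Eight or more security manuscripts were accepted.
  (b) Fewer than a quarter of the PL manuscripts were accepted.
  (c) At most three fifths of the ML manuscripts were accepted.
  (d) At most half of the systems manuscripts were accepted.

2

(a) security: |A| = 9, |A ∩ B| = 8; needs |A ∩ B| ≥ 8 — true.
(b) PL: |A| = 6, |A ∩ B| = 1; needs |A ∩ B| / |A| < 1/4 — true.
(c) ML: |A| = 7, |A ∩ B| = 5; needs |A ∩ B| / |A| ≤ 3/5 — false.
(d) systems: |A| = 6, |A ∩ B| = 4; needs |A ∩ B| ≤ |A ∖ B| — false.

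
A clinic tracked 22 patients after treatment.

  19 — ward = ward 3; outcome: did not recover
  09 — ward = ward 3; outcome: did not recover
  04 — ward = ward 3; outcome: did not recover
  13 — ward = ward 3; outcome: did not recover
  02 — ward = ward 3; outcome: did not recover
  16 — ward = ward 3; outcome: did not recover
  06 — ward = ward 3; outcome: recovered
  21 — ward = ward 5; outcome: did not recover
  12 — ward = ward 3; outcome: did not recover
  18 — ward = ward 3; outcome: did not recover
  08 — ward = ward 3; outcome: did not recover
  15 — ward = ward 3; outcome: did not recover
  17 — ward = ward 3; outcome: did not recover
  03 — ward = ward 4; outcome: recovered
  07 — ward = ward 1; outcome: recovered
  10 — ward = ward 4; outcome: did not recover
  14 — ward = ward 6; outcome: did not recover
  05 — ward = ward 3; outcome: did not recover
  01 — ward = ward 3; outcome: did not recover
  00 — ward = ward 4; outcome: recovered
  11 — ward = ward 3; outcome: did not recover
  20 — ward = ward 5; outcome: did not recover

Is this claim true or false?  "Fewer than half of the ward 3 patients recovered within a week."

True

Truth condition: |A ∩ B| < |A ∖ B|.
|A| = 15, |A ∩ B| = 1, |A ∖ B| = 14.
1 < 14, so the statement is true.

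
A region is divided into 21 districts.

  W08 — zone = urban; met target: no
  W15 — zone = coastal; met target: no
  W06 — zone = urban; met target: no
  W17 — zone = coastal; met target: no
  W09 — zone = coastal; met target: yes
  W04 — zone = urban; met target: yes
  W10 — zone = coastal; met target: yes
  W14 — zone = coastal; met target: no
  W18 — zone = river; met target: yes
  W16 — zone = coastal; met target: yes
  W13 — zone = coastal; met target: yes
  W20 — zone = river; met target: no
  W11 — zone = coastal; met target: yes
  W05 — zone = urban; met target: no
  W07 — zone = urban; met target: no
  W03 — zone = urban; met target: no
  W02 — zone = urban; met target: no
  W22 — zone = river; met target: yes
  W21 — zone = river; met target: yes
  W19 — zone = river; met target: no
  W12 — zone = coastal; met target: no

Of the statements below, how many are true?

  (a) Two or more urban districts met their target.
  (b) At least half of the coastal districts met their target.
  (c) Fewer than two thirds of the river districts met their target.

2

(a) urban: |A| = 7, |A ∩ B| = 1; needs |A ∩ B| ≥ 2 — false.
(b) coastal: |A| = 9, |A ∩ B| = 5; needs |A ∩ B| ≥ |A ∖ B| — true.
(c) river: |A| = 5, |A ∩ B| = 3; needs |A ∩ B| / |A| < 2/3 — true.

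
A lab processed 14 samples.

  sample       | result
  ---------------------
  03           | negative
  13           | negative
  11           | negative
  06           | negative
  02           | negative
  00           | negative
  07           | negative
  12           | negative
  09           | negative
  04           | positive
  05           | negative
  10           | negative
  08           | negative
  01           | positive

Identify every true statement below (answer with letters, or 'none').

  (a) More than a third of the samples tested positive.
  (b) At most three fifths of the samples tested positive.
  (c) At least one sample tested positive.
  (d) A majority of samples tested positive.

(b), (c)

|A| = 14, |A ∩ B| = 2, |A ∖ B| = 12.
(a) |A ∩ B| / |A| > 1/3: fails.
(b) |A ∩ B| / |A| ≤ 3/5: holds.
(c) A ∩ B ≠ ∅ (|A ∩ B| ≥ 1): holds.
(d) |A ∩ B| > |A ∖ B|: fails.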